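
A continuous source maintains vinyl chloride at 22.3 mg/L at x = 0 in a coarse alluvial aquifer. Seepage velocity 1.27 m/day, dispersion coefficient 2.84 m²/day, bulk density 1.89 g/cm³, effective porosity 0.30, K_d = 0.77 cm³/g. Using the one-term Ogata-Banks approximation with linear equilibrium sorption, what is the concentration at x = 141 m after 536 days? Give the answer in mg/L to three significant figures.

Retardation factor R = 1 + ρ_b·K_d/n = 1 + 1.89 × 0.77/0.30 = 5.851.
Sorption retards both mechanisms: v_R = v/R = 0.2171 m/day, D_R = D/R = 0.4854 m²/day.
v_R·t = 0.2171 × 536 = 116.3656 m; 2√(D_R t) = 32.26 m; argument = (141 − 116.3656)/32.26 = 0.7636.
C = C₀ × ½·erfc(0.7636) = 22.3 × 0.1401 = 3.12 mg/L.

3.12 mg/L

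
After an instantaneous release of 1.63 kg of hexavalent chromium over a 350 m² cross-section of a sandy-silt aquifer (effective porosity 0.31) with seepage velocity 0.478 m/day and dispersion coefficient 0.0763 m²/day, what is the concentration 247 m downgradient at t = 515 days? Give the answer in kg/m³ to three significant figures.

For an instantaneous plane source, C(x,t) = M/(n_e·A·√(4πDt)) · exp(−(x−vt)²/(4Dt)), with n_e·A the pore (flow) area.
Plume center vt = 0.478 × 515 = 246.17 m, so the well at 247 m is 0.83 m downgradient of the peak.
√(4πDt) = 22.22 m, giving peak height M/(n_e·A·√(4πDt)) = 1.63/(0.31 × 350 × 22.22) = 0.0006761 kg/m³.
(x−vt)²/(4Dt) = (0.83)²/(4 × 0.0763 × 515) = 0.004383; exp(−0.004383) = 0.9956.
C = 0.0006761 × 0.9956 = 0.000673 kg/m³.

0.000673 kg/m³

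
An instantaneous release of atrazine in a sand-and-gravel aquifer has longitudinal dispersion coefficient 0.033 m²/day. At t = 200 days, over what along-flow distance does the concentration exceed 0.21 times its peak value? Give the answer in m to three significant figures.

The plume is Gaussian with σ = √(2Dt) = √(2 × 0.033 × 200) = 3.633 m.
C/C_peak = exp(−Δx²/(2σ²)) = 0.21 ⇒ Δx = σ·√(−2 ln 0.21) = 3.633 × 1.767 = 6.420 m.
Width = 2Δx = 12.8 m.

12.8 m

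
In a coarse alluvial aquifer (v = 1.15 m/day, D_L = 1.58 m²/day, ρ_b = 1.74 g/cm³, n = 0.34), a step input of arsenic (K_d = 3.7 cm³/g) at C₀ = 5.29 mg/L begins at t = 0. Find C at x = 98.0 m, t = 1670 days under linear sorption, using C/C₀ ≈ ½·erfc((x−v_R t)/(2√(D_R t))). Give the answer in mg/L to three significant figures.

Retardation factor R = 1 + ρ_b·K_d/n = 1 + 1.74 × 3.7/0.34 = 19.94.
Sorption retards both mechanisms: v_R = v/R = 0.05767 m/day, D_R = D/R = 0.07924 m²/day.
v_R·t = 0.05767 × 1670 = 96.3089 m; 2√(D_R t) = 23.01 m; argument = (98.0 − 96.3089)/23.01 = 0.07349.
C = C₀ × ½·erfc(0.07349) = 5.29 × 0.4586 = 2.43 mg/L.

2.43 mg/L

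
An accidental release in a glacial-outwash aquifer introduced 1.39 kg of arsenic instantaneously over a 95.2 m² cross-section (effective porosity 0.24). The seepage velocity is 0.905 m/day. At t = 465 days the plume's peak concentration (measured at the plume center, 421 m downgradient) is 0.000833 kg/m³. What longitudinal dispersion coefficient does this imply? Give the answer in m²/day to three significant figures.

At the plume center C_max = M/(n_e·A·√(4πDt)), so D = M²/(4πt·(n_e·A·C_max)²).
n_e·A·C_max = 0.24 × 95.2 × 0.000833 = 0.01903 kg/m.
D = 1.39²/(4π × 465 × 0.01903²) = 0.913 m²/day.

0.913 m²/day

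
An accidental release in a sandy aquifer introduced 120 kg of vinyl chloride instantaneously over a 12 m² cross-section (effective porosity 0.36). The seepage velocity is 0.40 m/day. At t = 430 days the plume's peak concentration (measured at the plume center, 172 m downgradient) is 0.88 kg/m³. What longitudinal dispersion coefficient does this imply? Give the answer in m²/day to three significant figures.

At the plume center C_max = M/(n_e·A·√(4πDt)), so D = M²/(4πt·(n_e·A·C_max)²).
n_e·A·C_max = 0.36 × 12 × 0.88 = 3.802 kg/m.
D = 120²/(4π × 430 × 3.802²) = 0.184 m²/day.

0.184 m²/day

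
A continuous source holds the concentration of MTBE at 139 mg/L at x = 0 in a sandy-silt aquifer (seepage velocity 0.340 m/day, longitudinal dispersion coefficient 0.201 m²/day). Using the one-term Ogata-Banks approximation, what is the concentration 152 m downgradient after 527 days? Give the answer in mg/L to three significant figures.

135 mg/L

For a continuous step input, C/C₀ ≈ ½·erfc((x−vt)/(2√(Dt))).
vt = 0.340 × 527 = 179.18 m and 2√(Dt) = 2√(0.201 × 527) = 20.58 m.
Argument (x−vt)/(2√(Dt)) = (152 − 179.18)/20.58 = -1.321; ½·erfc(-1.321) = 0.9691.
C = 139 × 0.9691 = 135 mg/L.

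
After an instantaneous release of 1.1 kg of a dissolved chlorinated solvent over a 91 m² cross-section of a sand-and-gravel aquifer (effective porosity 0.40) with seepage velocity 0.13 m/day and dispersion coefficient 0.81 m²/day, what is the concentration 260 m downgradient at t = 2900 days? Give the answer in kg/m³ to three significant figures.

For an instantaneous plane source, C(x,t) = M/(n_e·A·√(4πDt)) · exp(−(x−vt)²/(4Dt)), with n_e·A the pore (flow) area.
Plume center vt = 0.13 × 2900 = 377 m, so the well at 260 m is 117 m upgradient of the peak.
√(4πDt) = 171.8 m, giving peak height M/(n_e·A·√(4πDt)) = 1.1/(0.40 × 91 × 171.8) = 0.0001759 kg/m³.
(x−vt)²/(4Dt) = (-117)²/(4 × 0.81 × 2900) = 1.457; exp(−1.457) = 0.2329.
C = 0.0001759 × 0.2329 = 4.10e-05 kg/m³.

4.10e-05 kg/m³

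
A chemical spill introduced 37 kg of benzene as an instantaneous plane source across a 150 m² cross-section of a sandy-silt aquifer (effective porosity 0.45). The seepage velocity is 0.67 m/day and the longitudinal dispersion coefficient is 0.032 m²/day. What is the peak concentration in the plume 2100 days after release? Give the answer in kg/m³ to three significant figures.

0.0189 kg/m³

The peak of an instantaneous 1D plume sits at x = vt; there the Gaussian factor is 1 and C_max = M/(n_e·A·√(4πDt)), where n_e·A is the pore area the mass is dissolved in.
√(4πDt) = √(4π × 0.032 × 2100) = 29.06 m, so C_max = 37/(0.45 × 150 × 29.06) = 0.0189 kg/m³.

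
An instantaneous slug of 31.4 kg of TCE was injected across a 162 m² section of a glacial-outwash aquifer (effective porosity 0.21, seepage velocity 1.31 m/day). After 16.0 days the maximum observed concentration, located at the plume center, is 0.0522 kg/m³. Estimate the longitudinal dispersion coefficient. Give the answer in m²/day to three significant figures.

At the plume center C_max = M/(n_e·A·√(4πDt)), so D = M²/(4πt·(n_e·A·C_max)²).
n_e·A·C_max = 0.21 × 162 × 0.0522 = 1.776 kg/m.
D = 31.4²/(4π × 16.0 × 1.776²) = 1.55 m²/day.

1.55 m²/day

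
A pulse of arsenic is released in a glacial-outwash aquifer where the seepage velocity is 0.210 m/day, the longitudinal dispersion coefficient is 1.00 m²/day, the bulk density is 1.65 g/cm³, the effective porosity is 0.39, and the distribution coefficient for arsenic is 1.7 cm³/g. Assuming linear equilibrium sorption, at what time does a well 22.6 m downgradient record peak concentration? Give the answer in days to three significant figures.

Retardation factor R = 1 + ρ_b·K_d/n = 1 + 1.65 × 1.7/0.39 = 8.192.
Sorption retards both mechanisms: v_R = v/R = 0.02563 m/day, D_R = D/R = 0.1221 m²/day.
Peak time from v_R²t² + 2D_R t − x² = 0: t = (√(D_R² + v_R²x²) − D_R)/v_R².
√(D_R² + v_R²x²) = √(0.1221² + 0.02563² × 22.6²) = 0.5920; v_R² = 0.0006569.
t = (0.5920 − 0.1221)/0.0006569 = 715 days.

715 days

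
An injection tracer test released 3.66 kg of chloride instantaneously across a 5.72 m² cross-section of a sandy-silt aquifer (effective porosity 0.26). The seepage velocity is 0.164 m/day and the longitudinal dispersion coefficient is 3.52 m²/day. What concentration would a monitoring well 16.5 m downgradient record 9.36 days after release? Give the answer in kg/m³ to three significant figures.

For an instantaneous plane source, C(x,t) = M/(n_e·A·√(4πDt)) · exp(−(x−vt)²/(4Dt)), with n_e·A the pore (flow) area.
Plume center vt = 0.164 × 9.36 = 1.53504 m, so the well at 16.5 m is 14.96496 m downgradient of the peak.
√(4πDt) = 20.35 m, giving peak height M/(n_e·A·√(4πDt)) = 3.66/(0.26 × 5.72 × 20.35) = 0.1209 kg/m³.
(x−vt)²/(4Dt) = (14.96496)²/(4 × 3.52 × 9.36) = 1.699; exp(−1.699) = 0.1829.
C = 0.1209 × 0.1829 = 0.0221 kg/m³.

0.0221 kg/m³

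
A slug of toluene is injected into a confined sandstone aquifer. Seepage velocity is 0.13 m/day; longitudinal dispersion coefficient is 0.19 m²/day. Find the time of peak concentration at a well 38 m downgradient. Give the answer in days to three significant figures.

281 days

For the 1D instantaneous-source solution, setting ∂C/∂t = 0 at fixed x gives v²t² + 2Dt − x² = 0, so t = (√(D² + v²x²) − D)/v².
√(D² + v²x²) = √(0.19² + 0.13² × 38²) = 4.944; v² = 0.0169.
t = (4.944 − 0.19)/0.0169 = 281 days (vs. the pure-advection estimate x/v = 292 d).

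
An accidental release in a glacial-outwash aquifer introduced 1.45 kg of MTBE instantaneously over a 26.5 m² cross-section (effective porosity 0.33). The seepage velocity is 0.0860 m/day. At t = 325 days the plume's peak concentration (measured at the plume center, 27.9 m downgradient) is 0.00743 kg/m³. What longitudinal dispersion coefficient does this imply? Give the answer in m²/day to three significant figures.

At the plume center C_max = M/(n_e·A·√(4πDt)), so D = M²/(4πt·(n_e·A·C_max)²).
n_e·A·C_max = 0.33 × 26.5 × 0.00743 = 0.06498 kg/m.
D = 1.45²/(4π × 325 × 0.06498²) = 0.122 m²/day.

0.122 m²/day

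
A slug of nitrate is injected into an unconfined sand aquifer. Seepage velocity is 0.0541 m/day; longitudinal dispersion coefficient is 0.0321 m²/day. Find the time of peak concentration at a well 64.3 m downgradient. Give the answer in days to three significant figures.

1180 days

For the 1D instantaneous-source solution, setting ∂C/∂t = 0 at fixed x gives v²t² + 2Dt − x² = 0, so t = (√(D² + v²x²) − D)/v².
√(D² + v²x²) = √(0.0321² + 0.0541² × 64.3²) = 3.479; v² = 0.00292681.
t = (3.479 − 0.0321)/0.00292681 = 1180 days (vs. the pure-advection estimate x/v = 1190 d).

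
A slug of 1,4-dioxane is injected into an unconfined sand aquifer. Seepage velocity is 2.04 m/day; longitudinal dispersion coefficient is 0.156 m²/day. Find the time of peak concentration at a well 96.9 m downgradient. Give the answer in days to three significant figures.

47.5 days

For the 1D instantaneous-source solution, setting ∂C/∂t = 0 at fixed x gives v²t² + 2Dt − x² = 0, so t = (√(D² + v²x²) − D)/v².
√(D² + v²x²) = √(0.156² + 2.04² × 96.9²) = 197.7; v² = 4.1616.
t = (197.7 − 0.156)/4.1616 = 47.5 days (vs. the pure-advection estimate x/v = 47.5 d).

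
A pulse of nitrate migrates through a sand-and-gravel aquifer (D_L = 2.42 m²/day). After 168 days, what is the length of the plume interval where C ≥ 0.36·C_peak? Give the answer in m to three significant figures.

The plume is Gaussian with σ = √(2Dt) = √(2 × 2.42 × 168) = 28.52 m.
C/C_peak = exp(−Δx²/(2σ²)) = 0.36 ⇒ Δx = σ·√(−2 ln 0.36) = 28.52 × 1.429 = 40.76 m.
Width = 2Δx = 81.5 m.

81.5 m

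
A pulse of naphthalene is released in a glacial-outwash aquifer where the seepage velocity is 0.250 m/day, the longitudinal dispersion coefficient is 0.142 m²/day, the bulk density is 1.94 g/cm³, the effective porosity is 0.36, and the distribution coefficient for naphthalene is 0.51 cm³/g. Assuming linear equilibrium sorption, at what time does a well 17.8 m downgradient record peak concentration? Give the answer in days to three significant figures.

259 days

Retardation factor R = 1 + ρ_b·K_d/n = 1 + 1.94 × 0.51/0.36 = 3.748.
Sorption retards both mechanisms: v_R = v/R = 0.06670 m/day, D_R = D/R = 0.03789 m²/day.
Peak time from v_R²t² + 2D_R t − x² = 0: t = (√(D_R² + v_R²x²) − D_R)/v_R².
√(D_R² + v_R²x²) = √(0.03789² + 0.06670² × 17.8²) = 1.188; v_R² = 0.004449.
t = (1.188 − 0.03789)/0.004449 = 259 days.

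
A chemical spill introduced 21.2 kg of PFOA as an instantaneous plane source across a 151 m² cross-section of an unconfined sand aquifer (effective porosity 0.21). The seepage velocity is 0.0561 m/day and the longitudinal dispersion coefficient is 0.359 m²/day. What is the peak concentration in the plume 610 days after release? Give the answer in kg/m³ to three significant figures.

0.0127 kg/m³

The peak of an instantaneous 1D plume sits at x = vt; there the Gaussian factor is 1 and C_max = M/(n_e·A·√(4πDt)), where n_e·A is the pore area the mass is dissolved in.
√(4πDt) = √(4π × 0.359 × 610) = 52.46 m, so C_max = 21.2/(0.21 × 151 × 52.46) = 0.0127 kg/m³.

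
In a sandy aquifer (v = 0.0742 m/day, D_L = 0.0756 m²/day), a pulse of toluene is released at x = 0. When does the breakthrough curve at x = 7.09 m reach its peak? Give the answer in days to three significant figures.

For the 1D instantaneous-source solution, setting ∂C/∂t = 0 at fixed x gives v²t² + 2Dt − x² = 0, so t = (√(D² + v²x²) − D)/v².
√(D² + v²x²) = √(0.0756² + 0.0742² × 7.09²) = 0.5315; v² = 0.00550564.
t = (0.5315 − 0.0756)/0.00550564 = 82.8 days (vs. the pure-advection estimate x/v = 95.6 d).

82.8 days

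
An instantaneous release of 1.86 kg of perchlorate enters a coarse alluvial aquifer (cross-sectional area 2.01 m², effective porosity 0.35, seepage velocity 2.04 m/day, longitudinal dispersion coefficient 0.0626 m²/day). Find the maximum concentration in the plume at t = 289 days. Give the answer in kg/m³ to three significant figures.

0.175 kg/m³

The peak of an instantaneous 1D plume sits at x = vt; there the Gaussian factor is 1 and C_max = M/(n_e·A·√(4πDt)), where n_e·A is the pore area the mass is dissolved in.
√(4πDt) = √(4π × 0.0626 × 289) = 15.08 m, so C_max = 1.86/(0.35 × 2.01 × 15.08) = 0.175 kg/m³.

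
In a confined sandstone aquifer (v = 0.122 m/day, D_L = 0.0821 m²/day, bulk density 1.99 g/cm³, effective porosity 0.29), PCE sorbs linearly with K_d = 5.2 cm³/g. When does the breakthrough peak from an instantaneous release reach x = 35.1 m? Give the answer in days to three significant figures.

Retardation factor R = 1 + ρ_b·K_d/n = 1 + 1.99 × 5.2/0.29 = 36.68.
Sorption retards both mechanisms: v_R = v/R = 0.003326 m/day, D_R = D/R = 0.002238 m²/day.
Peak time from v_R²t² + 2D_R t − x² = 0: t = (√(D_R² + v_R²x²) − D_R)/v_R².
√(D_R² + v_R²x²) = √(0.002238² + 0.003326² × 35.1²) = 0.1168; v_R² = 1.106e-05.
t = (0.1168 − 0.002238)/1.106e-05 = 10400 days.

10400 days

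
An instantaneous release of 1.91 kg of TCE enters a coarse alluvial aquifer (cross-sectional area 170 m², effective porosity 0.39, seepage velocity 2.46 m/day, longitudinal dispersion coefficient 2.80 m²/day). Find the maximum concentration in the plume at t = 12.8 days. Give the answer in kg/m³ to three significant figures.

The peak of an instantaneous 1D plume sits at x = vt; there the Gaussian factor is 1 and C_max = M/(n_e·A·√(4πDt)), where n_e·A is the pore area the mass is dissolved in.
√(4πDt) = √(4π × 2.80 × 12.8) = 21.22 m, so C_max = 1.91/(0.39 × 170 × 21.22) = 0.00136 kg/m³.

0.00136 kg/m³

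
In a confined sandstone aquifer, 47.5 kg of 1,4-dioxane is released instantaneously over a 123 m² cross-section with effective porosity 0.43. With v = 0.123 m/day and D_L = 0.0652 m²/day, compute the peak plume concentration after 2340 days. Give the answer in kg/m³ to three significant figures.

0.0205 kg/m³

The peak of an instantaneous 1D plume sits at x = vt; there the Gaussian factor is 1 and C_max = M/(n_e·A·√(4πDt)), where n_e·A is the pore area the mass is dissolved in.
√(4πDt) = √(4π × 0.0652 × 2340) = 43.79 m, so C_max = 47.5/(0.43 × 123 × 43.79) = 0.0205 kg/m³.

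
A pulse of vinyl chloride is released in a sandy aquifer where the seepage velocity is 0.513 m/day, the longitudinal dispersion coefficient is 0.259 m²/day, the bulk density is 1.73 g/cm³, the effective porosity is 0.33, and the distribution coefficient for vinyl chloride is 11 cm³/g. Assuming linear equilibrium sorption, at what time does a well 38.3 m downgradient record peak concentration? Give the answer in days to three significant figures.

Retardation factor R = 1 + ρ_b·K_d/n = 1 + 1.73 × 11/0.33 = 58.67.
Sorption retards both mechanisms: v_R = v/R = 0.008744 m/day, D_R = D/R = 0.004415 m²/day.
Peak time from v_R²t² + 2D_R t − x² = 0: t = (√(D_R² + v_R²x²) − D_R)/v_R².
√(D_R² + v_R²x²) = √(0.004415² + 0.008744² × 38.3²) = 0.3349; v_R² = 7.646e-05.
t = (0.3349 − 0.004415)/7.646e-05 = 4320 days.

4320 days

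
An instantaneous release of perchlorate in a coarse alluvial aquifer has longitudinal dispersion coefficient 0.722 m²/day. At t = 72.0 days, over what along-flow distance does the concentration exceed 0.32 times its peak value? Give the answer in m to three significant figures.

30.8 m

The plume is Gaussian with σ = √(2Dt) = √(2 × 0.722 × 72.0) = 10.20 m.
C/C_peak = exp(−Δx²/(2σ²)) = 0.32 ⇒ Δx = σ·√(−2 ln 0.32) = 10.20 × 1.510 = 15.40 m.
Width = 2Δx = 30.8 m.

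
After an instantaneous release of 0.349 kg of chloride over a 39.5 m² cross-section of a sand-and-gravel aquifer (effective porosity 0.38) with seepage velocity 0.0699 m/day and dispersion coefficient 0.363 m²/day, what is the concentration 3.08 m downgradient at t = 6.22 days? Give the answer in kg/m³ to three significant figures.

For an instantaneous plane source, C(x,t) = M/(n_e·A·√(4πDt)) · exp(−(x−vt)²/(4Dt)), with n_e·A the pore (flow) area.
Plume center vt = 0.0699 × 6.22 = 0.434778 m, so the well at 3.08 m is 2.645222 m downgradient of the peak.
√(4πDt) = 5.327 m, giving peak height M/(n_e·A·√(4πDt)) = 0.349/(0.38 × 39.5 × 5.327) = 0.004365 kg/m³.
(x−vt)²/(4Dt) = (2.645222)²/(4 × 0.363 × 6.22) = 0.7748; exp(−0.7748) = 0.4608.
C = 0.004365 × 0.4608 = 0.00201 kg/m³.

0.00201 kg/m³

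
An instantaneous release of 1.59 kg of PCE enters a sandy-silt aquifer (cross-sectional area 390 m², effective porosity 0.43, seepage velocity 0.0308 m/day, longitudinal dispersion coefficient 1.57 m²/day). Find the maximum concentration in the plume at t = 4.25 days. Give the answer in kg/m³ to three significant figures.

0.00104 kg/m³

The peak of an instantaneous 1D plume sits at x = vt; there the Gaussian factor is 1 and C_max = M/(n_e·A·√(4πDt)), where n_e·A is the pore area the mass is dissolved in.
√(4πDt) = √(4π × 1.57 × 4.25) = 9.157 m, so C_max = 1.59/(0.43 × 390 × 9.157) = 0.00104 kg/m³.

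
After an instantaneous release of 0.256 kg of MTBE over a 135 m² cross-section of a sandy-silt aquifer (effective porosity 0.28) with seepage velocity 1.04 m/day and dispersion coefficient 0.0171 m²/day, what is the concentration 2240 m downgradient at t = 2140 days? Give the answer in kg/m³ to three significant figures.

For an instantaneous plane source, C(x,t) = M/(n_e·A·√(4πDt)) · exp(−(x−vt)²/(4Dt)), with n_e·A the pore (flow) area.
Plume center vt = 1.04 × 2140 = 2225.6 m, so the well at 2240 m is 14.4 m downgradient of the peak.
√(4πDt) = 21.44 m, giving peak height M/(n_e·A·√(4πDt)) = 0.256/(0.28 × 135 × 21.44) = 0.0003159 kg/m³.
(x−vt)²/(4Dt) = (14.4)²/(4 × 0.0171 × 2140) = 1.417; exp(−1.417) = 0.2424.
C = 0.0003159 × 0.2424 = 7.66e-05 kg/m³.

7.66e-05 kg/m³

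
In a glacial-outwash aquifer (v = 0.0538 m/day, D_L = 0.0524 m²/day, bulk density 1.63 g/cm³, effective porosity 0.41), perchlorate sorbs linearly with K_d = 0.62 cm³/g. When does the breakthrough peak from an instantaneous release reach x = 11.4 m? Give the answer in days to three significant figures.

Retardation factor R = 1 + ρ_b·K_d/n = 1 + 1.63 × 0.62/0.41 = 3.465.
Sorption retards both mechanisms: v_R = v/R = 0.01553 m/day, D_R = D/R = 0.01512 m²/day.
Peak time from v_R²t² + 2D_R t − x² = 0: t = (√(D_R² + v_R²x²) − D_R)/v_R².
√(D_R² + v_R²x²) = √(0.01512² + 0.01553² × 11.4²) = 0.1777; v_R² = 0.0002412.
t = (0.1777 − 0.01512)/0.0002412 = 674 days.

674 days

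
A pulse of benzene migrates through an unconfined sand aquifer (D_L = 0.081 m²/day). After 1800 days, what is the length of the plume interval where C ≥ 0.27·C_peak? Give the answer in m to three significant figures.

The plume is Gaussian with σ = √(2Dt) = √(2 × 0.081 × 1800) = 17.08 m.
C/C_peak = exp(−Δx²/(2σ²)) = 0.27 ⇒ Δx = σ·√(−2 ln 0.27) = 17.08 × 1.618 = 27.64 m.
Width = 2Δx = 55.3 m.

55.3 m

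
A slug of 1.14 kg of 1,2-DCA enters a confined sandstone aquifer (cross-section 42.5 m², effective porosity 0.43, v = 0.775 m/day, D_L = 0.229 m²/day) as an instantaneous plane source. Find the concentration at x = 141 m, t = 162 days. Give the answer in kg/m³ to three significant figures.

For an instantaneous plane source, C(x,t) = M/(n_e·A·√(4πDt)) · exp(−(x−vt)²/(4Dt)), with n_e·A the pore (flow) area.
Plume center vt = 0.775 × 162 = 125.55 m, so the well at 141 m is 15.45 m downgradient of the peak.
√(4πDt) = 21.59 m, giving peak height M/(n_e·A·√(4πDt)) = 1.14/(0.43 × 42.5 × 21.59) = 0.002889 kg/m³.
(x−vt)²/(4Dt) = (15.45)²/(4 × 0.229 × 162) = 1.609; exp(−1.609) = 0.2001.
C = 0.002889 × 0.2001 = 0.000578 kg/m³.

0.000578 kg/m³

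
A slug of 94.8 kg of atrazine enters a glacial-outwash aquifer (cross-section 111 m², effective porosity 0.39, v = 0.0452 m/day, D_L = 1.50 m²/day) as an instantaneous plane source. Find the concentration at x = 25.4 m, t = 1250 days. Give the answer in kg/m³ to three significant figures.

0.0125 kg/m³

For an instantaneous plane source, C(x,t) = M/(n_e·A·√(4πDt)) · exp(−(x−vt)²/(4Dt)), with n_e·A the pore (flow) area.
Plume center vt = 0.0452 × 1250 = 56.5 m, so the well at 25.4 m is 31.1 m upgradient of the peak.
√(4πDt) = 153.5 m, giving peak height M/(n_e·A·√(4πDt)) = 94.8/(0.39 × 111 × 153.5) = 0.01427 kg/m³.
(x−vt)²/(4Dt) = (-31.1)²/(4 × 1.50 × 1250) = 0.1290; exp(−0.1290) = 0.8790.
C = 0.01427 × 0.8790 = 0.0125 kg/m³.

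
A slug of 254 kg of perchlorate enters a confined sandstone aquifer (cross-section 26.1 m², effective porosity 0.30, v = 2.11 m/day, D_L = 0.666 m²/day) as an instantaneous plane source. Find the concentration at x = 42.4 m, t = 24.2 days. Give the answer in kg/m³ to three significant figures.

For an instantaneous plane source, C(x,t) = M/(n_e·A·√(4πDt)) · exp(−(x−vt)²/(4Dt)), with n_e·A the pore (flow) area.
Plume center vt = 2.11 × 24.2 = 51.062 m, so the well at 42.4 m is 8.662 m upgradient of the peak.
√(4πDt) = 14.23 m, giving peak height M/(n_e·A·√(4πDt)) = 254/(0.30 × 26.1 × 14.23) = 2.280 kg/m³.
(x−vt)²/(4Dt) = (-8.662)²/(4 × 0.666 × 24.2) = 1.164; exp(−1.164) = 0.3122.
C = 2.280 × 0.3122 = 0.712 kg/m³.

0.712 kg/m³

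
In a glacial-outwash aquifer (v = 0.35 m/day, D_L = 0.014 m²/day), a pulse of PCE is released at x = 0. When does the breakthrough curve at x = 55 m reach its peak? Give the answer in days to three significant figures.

157 days

For the 1D instantaneous-source solution, setting ∂C/∂t = 0 at fixed x gives v²t² + 2Dt − x² = 0, so t = (√(D² + v²x²) − D)/v².
√(D² + v²x²) = √(0.014² + 0.35² × 55²) = 19.25; v² = 0.1225.
t = (19.25 − 0.014)/0.1225 = 157 days (vs. the pure-advection estimate x/v = 157 d).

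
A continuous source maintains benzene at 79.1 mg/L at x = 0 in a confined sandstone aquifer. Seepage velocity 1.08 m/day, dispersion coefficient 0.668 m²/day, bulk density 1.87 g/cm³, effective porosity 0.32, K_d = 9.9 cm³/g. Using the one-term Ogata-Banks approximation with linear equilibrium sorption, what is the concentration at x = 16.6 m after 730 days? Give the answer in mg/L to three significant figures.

Retardation factor R = 1 + ρ_b·K_d/n = 1 + 1.87 × 9.9/0.32 = 58.85.
Sorption retards both mechanisms: v_R = v/R = 0.01835 m/day, D_R = D/R = 0.01135 m²/day.
v_R·t = 0.01835 × 730 = 13.3955 m; 2√(D_R t) = 5.757 m; argument = (16.6 − 13.3955)/5.757 = 0.5566.
C = C₀ × ½·erfc(0.5566) = 79.1 × 0.2156 = 17.1 mg/L.

17.1 mg/L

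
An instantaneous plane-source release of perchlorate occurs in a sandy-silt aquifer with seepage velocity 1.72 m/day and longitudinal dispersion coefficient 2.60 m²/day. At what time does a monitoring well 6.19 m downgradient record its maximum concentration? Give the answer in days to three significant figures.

2.83 days

For the 1D instantaneous-source solution, setting ∂C/∂t = 0 at fixed x gives v²t² + 2Dt − x² = 0, so t = (√(D² + v²x²) − D)/v².
√(D² + v²x²) = √(2.60² + 1.72² × 6.19²) = 10.96; v² = 2.9584.
t = (10.96 − 2.60)/2.9584 = 2.83 days (vs. the pure-advection estimate x/v = 3.60 d).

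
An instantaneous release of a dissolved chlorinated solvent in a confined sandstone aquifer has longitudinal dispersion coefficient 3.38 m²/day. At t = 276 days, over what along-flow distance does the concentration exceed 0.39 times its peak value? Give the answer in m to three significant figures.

119 m

The plume is Gaussian with σ = √(2Dt) = √(2 × 3.38 × 276) = 43.19 m.
C/C_peak = exp(−Δx²/(2σ²)) = 0.39 ⇒ Δx = σ·√(−2 ln 0.39) = 43.19 × 1.372 = 59.26 m.
Width = 2Δx = 119 m.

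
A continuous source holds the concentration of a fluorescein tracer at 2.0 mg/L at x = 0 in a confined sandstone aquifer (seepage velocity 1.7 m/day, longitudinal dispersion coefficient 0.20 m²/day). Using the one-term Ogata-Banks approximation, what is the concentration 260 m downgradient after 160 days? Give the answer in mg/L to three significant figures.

For a continuous step input, C/C₀ ≈ ½·erfc((x−vt)/(2√(Dt))).
vt = 1.7 × 160 = 272 m and 2√(Dt) = 2√(0.20 × 160) = 11.31 m.
Argument (x−vt)/(2√(Dt)) = (260 − 272)/11.31 = -1.061; ½·erfc(-1.061) = 0.9333.
C = 2.0 × 0.9333 = 1.87 mg/L.

1.87 mg/L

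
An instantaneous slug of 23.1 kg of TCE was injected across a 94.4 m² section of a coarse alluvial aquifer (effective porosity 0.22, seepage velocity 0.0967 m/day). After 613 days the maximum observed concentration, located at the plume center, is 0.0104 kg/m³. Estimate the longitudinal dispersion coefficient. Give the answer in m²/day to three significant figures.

At the plume center C_max = M/(n_e·A·√(4πDt)), so D = M²/(4πt·(n_e·A·C_max)²).
n_e·A·C_max = 0.22 × 94.4 × 0.0104 = 0.2160 kg/m.
D = 23.1²/(4π × 613 × 0.2160²) = 1.48 m²/day.

1.48 m²/day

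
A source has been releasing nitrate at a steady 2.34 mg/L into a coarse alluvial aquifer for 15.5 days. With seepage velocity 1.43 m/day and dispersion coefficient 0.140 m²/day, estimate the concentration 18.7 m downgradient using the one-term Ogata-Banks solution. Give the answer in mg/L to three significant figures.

2.23 mg/L

For a continuous step input, C/C₀ ≈ ½·erfc((x−vt)/(2√(Dt))).
vt = 1.43 × 15.5 = 22.165 m and 2√(Dt) = 2√(0.140 × 15.5) = 2.946 m.
Argument (x−vt)/(2√(Dt)) = (18.7 − 22.165)/2.946 = -1.176; ½·erfc(-1.176) = 0.9519.
C = 2.34 × 0.9519 = 2.23 mg/L.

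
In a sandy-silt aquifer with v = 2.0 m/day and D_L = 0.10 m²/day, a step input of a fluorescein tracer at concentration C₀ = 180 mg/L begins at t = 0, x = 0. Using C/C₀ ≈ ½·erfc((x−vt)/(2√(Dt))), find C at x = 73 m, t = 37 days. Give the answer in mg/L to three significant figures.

116 mg/L

For a continuous step input, C/C₀ ≈ ½·erfc((x−vt)/(2√(Dt))).
vt = 2.0 × 37 = 74 m and 2√(Dt) = 2√(0.10 × 37) = 3.847 m.
Argument (x−vt)/(2√(Dt)) = (73 − 74)/3.847 = -0.2599; ½·erfc(-0.2599) = 0.6434.
C = 180 × 0.6434 = 116 mg/L.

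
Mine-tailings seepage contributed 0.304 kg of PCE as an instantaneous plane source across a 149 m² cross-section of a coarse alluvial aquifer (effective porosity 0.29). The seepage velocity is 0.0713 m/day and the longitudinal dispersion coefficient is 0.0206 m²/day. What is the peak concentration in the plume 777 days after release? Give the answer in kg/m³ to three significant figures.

The peak of an instantaneous 1D plume sits at x = vt; there the Gaussian factor is 1 and C_max = M/(n_e·A·√(4πDt)), where n_e·A is the pore area the mass is dissolved in.
√(4πDt) = √(4π × 0.0206 × 777) = 14.18 m, so C_max = 0.304/(0.29 × 149 × 14.18) = 0.000496 kg/m³.

0.000496 kg/m³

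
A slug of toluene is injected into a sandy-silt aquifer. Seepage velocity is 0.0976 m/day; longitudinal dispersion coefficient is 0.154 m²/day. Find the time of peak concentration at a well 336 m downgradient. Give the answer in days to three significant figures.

3430 days

For the 1D instantaneous-source solution, setting ∂C/∂t = 0 at fixed x gives v²t² + 2Dt − x² = 0, so t = (√(D² + v²x²) − D)/v².
√(D² + v²x²) = √(0.154² + 0.0976² × 336²) = 32.79; v² = 0.00952576.
t = (32.79 − 0.154)/0.00952576 = 3430 days (vs. the pure-advection estimate x/v = 3440 d).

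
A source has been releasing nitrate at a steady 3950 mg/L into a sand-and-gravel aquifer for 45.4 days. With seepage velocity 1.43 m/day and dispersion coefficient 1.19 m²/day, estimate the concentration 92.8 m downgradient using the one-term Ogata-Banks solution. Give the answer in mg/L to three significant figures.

For a continuous step input, C/C₀ ≈ ½·erfc((x−vt)/(2√(Dt))).
vt = 1.43 × 45.4 = 64.922 m and 2√(Dt) = 2√(1.19 × 45.4) = 14.70 m.
Argument (x−vt)/(2√(Dt)) = (92.8 − 64.922)/14.70 = 1.896; ½·erfc(1.896) = 0.003666.
C = 3950 × 0.003666 = 14.5 mg/L.

14.5 mg/L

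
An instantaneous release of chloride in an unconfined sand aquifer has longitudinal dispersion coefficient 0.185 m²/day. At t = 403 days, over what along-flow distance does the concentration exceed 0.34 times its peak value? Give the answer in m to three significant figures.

The plume is Gaussian with σ = √(2Dt) = √(2 × 0.185 × 403) = 12.21 m.
C/C_peak = exp(−Δx²/(2σ²)) = 0.34 ⇒ Δx = σ·√(−2 ln 0.34) = 12.21 × 1.469 = 17.94 m.
Width = 2Δx = 35.9 m.

35.9 m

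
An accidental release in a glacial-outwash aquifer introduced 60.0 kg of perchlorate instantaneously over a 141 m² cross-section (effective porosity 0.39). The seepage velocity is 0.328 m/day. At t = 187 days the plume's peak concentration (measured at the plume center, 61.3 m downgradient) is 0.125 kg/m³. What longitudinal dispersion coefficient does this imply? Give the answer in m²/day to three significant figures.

0.0324 m²/day

At the plume center C_max = M/(n_e·A·√(4πDt)), so D = M²/(4πt·(n_e·A·C_max)²).
n_e·A·C_max = 0.39 × 141 × 0.125 = 6.874 kg/m.
D = 60.0²/(4π × 187 × 6.874²) = 0.0324 m²/day.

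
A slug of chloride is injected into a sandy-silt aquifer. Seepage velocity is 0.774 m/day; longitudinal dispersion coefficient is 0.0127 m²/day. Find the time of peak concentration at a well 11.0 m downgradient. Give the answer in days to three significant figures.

For the 1D instantaneous-source solution, setting ∂C/∂t = 0 at fixed x gives v²t² + 2Dt − x² = 0, so t = (√(D² + v²x²) − D)/v².
√(D² + v²x²) = √(0.0127² + 0.774² × 11.0²) = 8.514; v² = 0.599076.
t = (8.514 − 0.0127)/0.599076 = 14.2 days (vs. the pure-advection estimate x/v = 14.2 d).

14.2 days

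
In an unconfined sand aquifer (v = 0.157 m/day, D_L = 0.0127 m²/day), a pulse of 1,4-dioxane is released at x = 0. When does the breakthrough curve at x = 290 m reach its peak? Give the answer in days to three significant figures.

For the 1D instantaneous-source solution, setting ∂C/∂t = 0 at fixed x gives v²t² + 2Dt − x² = 0, so t = (√(D² + v²x²) − D)/v².
√(D² + v²x²) = √(0.0127² + 0.157² × 290²) = 45.53; v² = 0.024649.
t = (45.53 − 0.0127)/0.024649 = 1850 days (vs. the pure-advection estimate x/v = 1850 d).

1850 days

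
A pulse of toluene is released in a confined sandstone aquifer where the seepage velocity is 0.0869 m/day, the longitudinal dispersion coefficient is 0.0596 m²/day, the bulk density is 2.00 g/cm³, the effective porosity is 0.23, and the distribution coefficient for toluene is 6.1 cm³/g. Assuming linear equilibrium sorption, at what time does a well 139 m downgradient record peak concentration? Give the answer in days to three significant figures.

Retardation factor R = 1 + ρ_b·K_d/n = 1 + 2.00 × 6.1/0.23 = 54.04.
Sorption retards both mechanisms: v_R = v/R = 0.001608 m/day, D_R = D/R = 0.001103 m²/day.
Peak time from v_R²t² + 2D_R t − x² = 0: t = (√(D_R² + v_R²x²) − D_R)/v_R².
√(D_R² + v_R²x²) = √(0.001103² + 0.001608² × 139²) = 0.2235; v_R² = 2.586e-06.
t = (0.2235 − 0.001103)/2.586e-06 = 86000 days.

86000 days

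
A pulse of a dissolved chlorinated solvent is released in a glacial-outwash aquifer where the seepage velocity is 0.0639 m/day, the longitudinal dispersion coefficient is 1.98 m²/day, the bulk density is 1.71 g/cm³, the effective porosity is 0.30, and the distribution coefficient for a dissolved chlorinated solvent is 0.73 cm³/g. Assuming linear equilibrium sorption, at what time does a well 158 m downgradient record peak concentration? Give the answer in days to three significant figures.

Retardation factor R = 1 + ρ_b·K_d/n = 1 + 1.71 × 0.73/0.30 = 5.161.
Sorption retards both mechanisms: v_R = v/R = 0.01238 m/day, D_R = D/R = 0.3836 m²/day.
Peak time from v_R²t² + 2D_R t − x² = 0: t = (√(D_R² + v_R²x²) − D_R)/v_R².
√(D_R² + v_R²x²) = √(0.3836² + 0.01238² × 158²) = 1.993; v_R² = 0.0001533.
t = (1.993 − 0.3836)/0.0001533 = 10500 days.

10500 days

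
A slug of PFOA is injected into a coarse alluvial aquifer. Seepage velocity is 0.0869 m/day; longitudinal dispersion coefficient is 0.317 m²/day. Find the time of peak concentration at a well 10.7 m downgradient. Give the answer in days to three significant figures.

88.1 days

For the 1D instantaneous-source solution, setting ∂C/∂t = 0 at fixed x gives v²t² + 2Dt − x² = 0, so t = (√(D² + v²x²) − D)/v².
√(D² + v²x²) = √(0.317² + 0.0869² × 10.7²) = 0.9824; v² = 0.00755161.
t = (0.9824 − 0.317)/0.00755161 = 88.1 days (vs. the pure-advection estimate x/v = 123 d).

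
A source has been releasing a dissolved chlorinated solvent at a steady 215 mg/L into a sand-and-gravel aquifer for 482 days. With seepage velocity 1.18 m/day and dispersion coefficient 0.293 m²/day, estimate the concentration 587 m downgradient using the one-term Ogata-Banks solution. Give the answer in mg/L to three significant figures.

29.9 mg/L

For a continuous step input, C/C₀ ≈ ½·erfc((x−vt)/(2√(Dt))).
vt = 1.18 × 482 = 568.76 m and 2√(Dt) = 2√(0.293 × 482) = 23.77 m.
Argument (x−vt)/(2√(Dt)) = (587 − 568.76)/23.77 = 0.7674; ½·erfc(0.7674) = 0.1389.
C = 215 × 0.1389 = 29.9 mg/L.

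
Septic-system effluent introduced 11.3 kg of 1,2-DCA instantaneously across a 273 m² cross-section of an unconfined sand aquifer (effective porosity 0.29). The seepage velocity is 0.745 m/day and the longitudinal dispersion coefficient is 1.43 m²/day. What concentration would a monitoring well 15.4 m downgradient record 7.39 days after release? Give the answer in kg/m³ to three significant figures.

0.00122 kg/m³

For an instantaneous plane source, C(x,t) = M/(n_e·A·√(4πDt)) · exp(−(x−vt)²/(4Dt)), with n_e·A the pore (flow) area.
Plume center vt = 0.745 × 7.39 = 5.50555 m, so the well at 15.4 m is 9.89445 m downgradient of the peak.
√(4πDt) = 11.52 m, giving peak height M/(n_e·A·√(4πDt)) = 11.3/(0.29 × 273 × 11.52) = 0.01239 kg/m³.
(x−vt)²/(4Dt) = (9.89445)²/(4 × 1.43 × 7.39) = 2.316; exp(−2.316) = 0.09867.
C = 0.01239 × 0.09867 = 0.00122 kg/m³.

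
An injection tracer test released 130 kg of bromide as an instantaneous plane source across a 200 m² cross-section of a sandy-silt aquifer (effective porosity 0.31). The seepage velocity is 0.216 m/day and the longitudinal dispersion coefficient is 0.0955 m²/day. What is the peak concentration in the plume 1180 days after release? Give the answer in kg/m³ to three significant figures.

The peak of an instantaneous 1D plume sits at x = vt; there the Gaussian factor is 1 and C_max = M/(n_e·A·√(4πDt)), where n_e·A is the pore area the mass is dissolved in.
√(4πDt) = √(4π × 0.0955 × 1180) = 37.63 m, so C_max = 130/(0.31 × 200 × 37.63) = 0.0557 kg/m³.

0.0557 kg/m³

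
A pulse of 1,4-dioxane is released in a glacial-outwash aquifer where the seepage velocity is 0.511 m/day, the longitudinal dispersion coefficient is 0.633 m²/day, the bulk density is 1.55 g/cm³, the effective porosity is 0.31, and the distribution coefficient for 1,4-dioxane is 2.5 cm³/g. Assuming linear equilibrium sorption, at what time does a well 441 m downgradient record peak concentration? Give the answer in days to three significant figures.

11600 days

Retardation factor R = 1 + ρ_b·K_d/n = 1 + 1.55 × 2.5/0.31 = 13.50.
Sorption retards both mechanisms: v_R = v/R = 0.03785 m/day, D_R = D/R = 0.04689 m²/day.
Peak time from v_R²t² + 2D_R t − x² = 0: t = (√(D_R² + v_R²x²) − D_R)/v_R².
√(D_R² + v_R²x²) = √(0.04689² + 0.03785² × 441²) = 16.69; v_R² = 0.001433.
t = (16.69 − 0.04689)/0.001433 = 11600 days.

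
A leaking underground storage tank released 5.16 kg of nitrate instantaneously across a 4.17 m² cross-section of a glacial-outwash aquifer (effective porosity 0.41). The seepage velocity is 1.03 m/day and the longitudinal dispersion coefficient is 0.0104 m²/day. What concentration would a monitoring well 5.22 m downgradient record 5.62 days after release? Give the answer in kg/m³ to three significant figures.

For an instantaneous plane source, C(x,t) = M/(n_e·A·√(4πDt)) · exp(−(x−vt)²/(4Dt)), with n_e·A the pore (flow) area.
Plume center vt = 1.03 × 5.62 = 5.7886 m, so the well at 5.22 m is 0.5686 m upgradient of the peak.
√(4πDt) = 0.8570 m, giving peak height M/(n_e·A·√(4πDt)) = 5.16/(0.41 × 4.17 × 0.8570) = 3.522 kg/m³.
(x−vt)²/(4Dt) = (-0.5686)²/(4 × 0.0104 × 5.62) = 1.383; exp(−1.383) = 0.2508.
C = 3.522 × 0.2508 = 0.883 kg/m³.

0.883 kg/m³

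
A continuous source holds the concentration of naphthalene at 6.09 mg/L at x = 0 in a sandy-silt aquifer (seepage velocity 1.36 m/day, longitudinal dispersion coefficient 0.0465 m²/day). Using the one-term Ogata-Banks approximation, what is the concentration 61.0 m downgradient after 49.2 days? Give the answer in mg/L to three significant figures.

For a continuous step input, C/C₀ ≈ ½·erfc((x−vt)/(2√(Dt))).
vt = 1.36 × 49.2 = 66.912 m and 2√(Dt) = 2√(0.0465 × 49.2) = 3.025 m.
Argument (x−vt)/(2√(Dt)) = (61.0 − 66.912)/3.025 = -1.954; ½·erfc(-1.954) = 0.9971.
C = 6.09 × 0.9971 = 6.07 mg/L.

6.07 mg/L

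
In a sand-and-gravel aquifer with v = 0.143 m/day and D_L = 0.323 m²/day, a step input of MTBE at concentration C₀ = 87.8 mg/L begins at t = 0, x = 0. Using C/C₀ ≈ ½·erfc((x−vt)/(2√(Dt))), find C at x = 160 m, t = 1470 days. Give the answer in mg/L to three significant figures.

For a continuous step input, C/C₀ ≈ ½·erfc((x−vt)/(2√(Dt))).
vt = 0.143 × 1470 = 210.21 m and 2√(Dt) = 2√(0.323 × 1470) = 43.58 m.
Argument (x−vt)/(2√(Dt)) = (160 − 210.21)/43.58 = -1.152; ½·erfc(-1.152) = 0.9484.
C = 87.8 × 0.9484 = 83.3 mg/L.

83.3 mg/L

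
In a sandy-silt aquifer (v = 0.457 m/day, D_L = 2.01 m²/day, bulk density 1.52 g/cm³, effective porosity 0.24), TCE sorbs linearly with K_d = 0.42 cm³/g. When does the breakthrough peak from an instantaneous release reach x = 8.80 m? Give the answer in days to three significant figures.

43.6 days

Retardation factor R = 1 + ρ_b·K_d/n = 1 + 1.52 × 0.42/0.24 = 3.660.
Sorption retards both mechanisms: v_R = v/R = 0.1249 m/day, D_R = D/R = 0.5492 m²/day.
Peak time from v_R²t² + 2D_R t − x² = 0: t = (√(D_R² + v_R²x²) − D_R)/v_R².
√(D_R² + v_R²x²) = √(0.5492² + 0.1249² × 8.80²) = 1.229; v_R² = 0.01560.
t = (1.229 − 0.5492)/0.01560 = 43.6 days.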